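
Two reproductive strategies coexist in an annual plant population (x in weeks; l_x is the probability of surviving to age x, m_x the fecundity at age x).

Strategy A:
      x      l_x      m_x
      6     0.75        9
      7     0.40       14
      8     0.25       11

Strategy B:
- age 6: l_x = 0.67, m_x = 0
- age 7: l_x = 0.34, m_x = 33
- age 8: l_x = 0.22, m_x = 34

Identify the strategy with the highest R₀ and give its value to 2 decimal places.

Strategy A: R₀ = 0.75×9 + 0.40×14 + 0.25×11 = 15.1000
Strategy B: R₀ = 0.67×0 + 0.34×33 + 0.22×34 = 18.7000
Highest R₀: strategy B with 18.7000.

18.70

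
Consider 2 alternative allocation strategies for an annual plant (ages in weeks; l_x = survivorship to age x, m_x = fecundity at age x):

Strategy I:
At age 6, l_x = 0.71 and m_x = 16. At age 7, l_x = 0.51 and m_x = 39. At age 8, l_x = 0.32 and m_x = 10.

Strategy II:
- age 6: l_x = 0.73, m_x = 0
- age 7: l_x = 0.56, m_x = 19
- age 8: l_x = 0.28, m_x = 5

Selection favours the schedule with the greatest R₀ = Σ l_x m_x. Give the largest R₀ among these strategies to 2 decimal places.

Strategy I: R₀ = 0.71×16 + 0.51×39 + 0.32×10 = 34.4500
Strategy II: R₀ = 0.73×0 + 0.56×19 + 0.28×5 = 12.0400
Highest R₀: strategy I with 34.4500.

34.45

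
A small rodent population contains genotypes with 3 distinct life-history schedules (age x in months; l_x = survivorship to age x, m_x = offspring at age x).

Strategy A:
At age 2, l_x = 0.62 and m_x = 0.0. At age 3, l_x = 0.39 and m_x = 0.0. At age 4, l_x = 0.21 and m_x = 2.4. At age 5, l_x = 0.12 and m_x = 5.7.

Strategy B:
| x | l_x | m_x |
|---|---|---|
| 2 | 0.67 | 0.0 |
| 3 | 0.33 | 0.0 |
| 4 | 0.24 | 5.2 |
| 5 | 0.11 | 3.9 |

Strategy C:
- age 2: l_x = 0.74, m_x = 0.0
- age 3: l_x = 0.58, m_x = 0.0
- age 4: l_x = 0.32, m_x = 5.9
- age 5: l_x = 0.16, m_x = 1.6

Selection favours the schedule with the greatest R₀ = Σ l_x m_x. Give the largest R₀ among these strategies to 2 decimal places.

2.14

Strategy A: R₀ = 0.62×0.0 + 0.39×0.0 + 0.21×2.4 + 0.12×5.7 = 1.1880
Strategy B: R₀ = 0.67×0.0 + 0.33×0.0 + 0.24×5.2 + 0.11×3.9 = 1.6770
Strategy C: R₀ = 0.74×0.0 + 0.58×0.0 + 0.32×5.9 + 0.16×1.6 = 2.1440
Highest R₀: strategy C with 2.1440.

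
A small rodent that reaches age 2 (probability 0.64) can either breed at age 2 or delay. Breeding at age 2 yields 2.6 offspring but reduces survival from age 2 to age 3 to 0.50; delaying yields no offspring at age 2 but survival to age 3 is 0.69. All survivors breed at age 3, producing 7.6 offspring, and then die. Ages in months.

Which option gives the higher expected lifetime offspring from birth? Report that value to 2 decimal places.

breed at age 2: R₀ = 0.64 × (2.6 + 0.50 × 7.6) = 0.64 × 6.4000 = 4.0960
delay to age 3: R₀ = 0.64 × (0.69 × 7.6) = 0.64 × 5.2440 = 3.3562
Higher: breed at age 2 (4.0960).

4.10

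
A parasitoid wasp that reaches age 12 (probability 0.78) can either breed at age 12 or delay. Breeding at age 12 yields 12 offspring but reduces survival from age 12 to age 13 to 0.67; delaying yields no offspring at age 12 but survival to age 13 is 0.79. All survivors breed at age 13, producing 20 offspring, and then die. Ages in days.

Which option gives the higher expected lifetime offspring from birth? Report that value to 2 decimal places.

breed at age 12: R₀ = 0.78 × (12 + 0.67 × 20) = 0.78 × 25.4000 = 19.8120
delay to age 13: R₀ = 0.78 × (0.79 × 20) = 0.78 × 15.8000 = 12.3240
Higher: breed at age 12 (19.8120).

19.81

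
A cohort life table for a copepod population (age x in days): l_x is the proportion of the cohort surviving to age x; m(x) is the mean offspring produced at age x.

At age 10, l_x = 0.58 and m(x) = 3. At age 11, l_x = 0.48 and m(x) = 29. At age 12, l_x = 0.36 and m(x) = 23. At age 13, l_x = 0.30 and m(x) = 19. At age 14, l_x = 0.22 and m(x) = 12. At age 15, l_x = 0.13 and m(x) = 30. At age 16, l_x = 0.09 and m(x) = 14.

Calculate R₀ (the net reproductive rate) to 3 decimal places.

R₀ = Σ l_x m(x):
  age 10: 0.58 × 3 = 1.7400
  age 11: 0.48 × 29 = 13.9200
  age 12: 0.36 × 23 = 8.2800
  age 13: 0.30 × 19 = 5.7000
  age 14: 0.22 × 12 = 2.6400
  age 15: 0.13 × 30 = 3.9000
  age 16: 0.09 × 14 = 1.2600
R₀ = 1.7400 + 13.9200 + 8.2800 + 5.7000 + 2.6400 + 3.9000 + 1.2600 = 37.4400

37.440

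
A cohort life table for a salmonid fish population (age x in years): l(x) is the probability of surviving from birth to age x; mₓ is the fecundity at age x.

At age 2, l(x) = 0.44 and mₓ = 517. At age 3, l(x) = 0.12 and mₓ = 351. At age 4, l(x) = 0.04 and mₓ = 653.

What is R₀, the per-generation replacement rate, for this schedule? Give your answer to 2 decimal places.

R₀ = Σ l(x) mₓ:
  age 2: 0.44 × 517 = 227.4800
  age 3: 0.12 × 351 = 42.1200
  age 4: 0.04 × 653 = 26.1200
R₀ = 227.4800 + 42.1200 + 26.1200 = 295.7200

295.72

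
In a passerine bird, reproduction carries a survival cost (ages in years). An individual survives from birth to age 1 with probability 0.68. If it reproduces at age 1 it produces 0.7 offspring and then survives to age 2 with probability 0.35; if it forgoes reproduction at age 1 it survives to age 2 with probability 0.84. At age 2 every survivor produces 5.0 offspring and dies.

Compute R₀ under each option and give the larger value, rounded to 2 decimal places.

2.86

breed at age 1: R₀ = 0.68 × (0.7 + 0.35 × 5.0) = 0.68 × 2.4500 = 1.6660
delay to age 2: R₀ = 0.68 × (0.84 × 5.0) = 0.68 × 4.2000 = 2.8560
Higher: delay to age 2 (2.8560).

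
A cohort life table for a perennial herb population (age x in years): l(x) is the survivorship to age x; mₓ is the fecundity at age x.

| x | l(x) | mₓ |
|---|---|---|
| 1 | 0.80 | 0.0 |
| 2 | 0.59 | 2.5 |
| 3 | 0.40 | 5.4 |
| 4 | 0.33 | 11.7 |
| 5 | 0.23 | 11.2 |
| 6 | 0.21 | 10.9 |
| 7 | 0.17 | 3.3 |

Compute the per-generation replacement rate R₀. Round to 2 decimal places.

12.92

R₀ = Σ l(x) mₓ:
  age 1: 0.80 × 0.0 = 0.0000
  age 2: 0.59 × 2.5 = 1.4750
  age 3: 0.40 × 5.4 = 2.1600
  age 4: 0.33 × 11.7 = 3.8610
  age 5: 0.23 × 11.2 = 2.5760
  age 6: 0.21 × 10.9 = 2.2890
  age 7: 0.17 × 3.3 = 0.5610
R₀ = 0.0000 + 1.4750 + 2.1600 + 3.8610 + 2.5760 + 2.2890 + 0.5610 = 12.9220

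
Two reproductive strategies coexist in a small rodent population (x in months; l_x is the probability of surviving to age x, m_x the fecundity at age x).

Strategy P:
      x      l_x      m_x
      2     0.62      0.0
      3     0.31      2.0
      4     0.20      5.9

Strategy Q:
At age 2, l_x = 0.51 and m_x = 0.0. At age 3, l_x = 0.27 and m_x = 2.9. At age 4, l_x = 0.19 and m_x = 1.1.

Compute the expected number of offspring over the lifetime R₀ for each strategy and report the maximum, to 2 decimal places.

Strategy P: R₀ = 0.62×0.0 + 0.31×2.0 + 0.20×5.9 = 1.8000
Strategy Q: R₀ = 0.51×0.0 + 0.27×2.9 + 0.19×1.1 = 0.9920
Highest R₀: strategy P with 1.8000.

1.80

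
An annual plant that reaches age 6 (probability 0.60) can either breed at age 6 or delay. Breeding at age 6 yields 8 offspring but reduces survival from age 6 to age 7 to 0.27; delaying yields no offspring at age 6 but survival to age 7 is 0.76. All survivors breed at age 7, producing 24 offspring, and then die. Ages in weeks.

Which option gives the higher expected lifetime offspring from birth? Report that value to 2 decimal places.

10.94

breed at age 6: R₀ = 0.60 × (8 + 0.27 × 24) = 0.60 × 14.4800 = 8.6880
delay to age 7: R₀ = 0.60 × (0.76 × 24) = 0.60 × 18.2400 = 10.9440
Higher: delay to age 7 (10.9440).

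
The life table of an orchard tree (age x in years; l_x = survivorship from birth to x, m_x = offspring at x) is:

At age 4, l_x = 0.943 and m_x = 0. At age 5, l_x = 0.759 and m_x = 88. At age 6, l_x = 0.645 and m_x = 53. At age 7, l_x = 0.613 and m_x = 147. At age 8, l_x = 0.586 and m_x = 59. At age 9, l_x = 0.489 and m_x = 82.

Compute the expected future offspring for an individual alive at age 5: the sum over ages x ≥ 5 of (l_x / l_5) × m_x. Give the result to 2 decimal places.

350.14

l_5 = 0.759. Conditional survival from age 5 to x is l_x / l_5.
  x=5: (0.759/0.759) × 88 = 88.0000
  x=6: (0.645/0.759) × 53 = 45.0395
  x=7: (0.613/0.759) × 147 = 118.7233
  x=8: (0.586/0.759) × 59 = 45.5520
  x=9: (0.489/0.759) × 82 = 52.8300
Sum = 88.0000 + 45.0395 + 118.7233 + 45.5520 + 52.8300 = 350.1449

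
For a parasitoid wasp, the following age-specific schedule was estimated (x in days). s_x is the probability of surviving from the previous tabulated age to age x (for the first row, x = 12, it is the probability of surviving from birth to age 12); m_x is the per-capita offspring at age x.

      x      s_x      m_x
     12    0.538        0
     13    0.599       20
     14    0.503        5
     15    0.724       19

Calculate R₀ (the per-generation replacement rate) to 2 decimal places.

9.49

Survivorship from birth: l_x = s_12·s_13·…·s_x.
  l_12 = 0.53800
  l_13 = 0.32226
  l_14 = 0.16210
  l_15 = 0.11736
R₀ = Σ l_x m_x:
  age 12: 0.53800 × 0 = 0.0000
  age 13: 0.32226 × 20 = 6.4452
  age 14: 0.16210 × 5 = 0.8105
  age 15: 0.11736 × 19 = 2.2298
R₀ = 0.0000 + 6.4452 + 0.8105 + 2.2298 = 9.4855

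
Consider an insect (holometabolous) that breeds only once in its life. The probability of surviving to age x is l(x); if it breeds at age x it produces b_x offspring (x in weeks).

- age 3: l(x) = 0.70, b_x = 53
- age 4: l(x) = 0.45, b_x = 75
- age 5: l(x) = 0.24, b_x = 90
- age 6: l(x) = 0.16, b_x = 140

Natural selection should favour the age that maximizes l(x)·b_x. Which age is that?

Expected offspring if breeding at age x = l(x) × b_x:
  age 3: 0.70 × 53 = 37.100
  age 4: 0.45 × 75 = 33.750
  age 5: 0.24 × 90 = 21.600
  age 6: 0.16 × 140 = 22.400
Maximum at age 3 (37.100).

3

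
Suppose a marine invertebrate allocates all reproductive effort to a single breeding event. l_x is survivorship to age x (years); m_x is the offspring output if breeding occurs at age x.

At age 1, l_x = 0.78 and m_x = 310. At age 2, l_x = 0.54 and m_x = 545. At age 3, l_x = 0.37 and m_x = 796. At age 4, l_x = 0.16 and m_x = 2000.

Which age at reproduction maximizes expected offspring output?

4

Expected offspring if breeding at age x = l_x × m_x:
  age 1: 0.78 × 310 = 241.800
  age 2: 0.54 × 545 = 294.300
  age 3: 0.37 × 796 = 294.520
  age 4: 0.16 × 2000 = 320.000
Maximum at age 4 (320.000).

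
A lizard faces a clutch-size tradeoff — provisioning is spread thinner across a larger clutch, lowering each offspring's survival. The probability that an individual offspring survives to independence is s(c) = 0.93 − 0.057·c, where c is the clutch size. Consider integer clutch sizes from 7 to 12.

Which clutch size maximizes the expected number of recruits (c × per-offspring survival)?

8

Expected recruits = c × s(c):
  c=7: 7 × 0.531 = 3.717
  c=8: 8 × 0.474 = 3.792
  c=9: 9 × 0.417 = 3.753
  c=10: 10 × 0.360 = 3.600
  c=11: 11 × 0.303 = 3.333
  c=12: 12 × 0.246 = 2.952
Maximum at c = 8 (3.792 recruits).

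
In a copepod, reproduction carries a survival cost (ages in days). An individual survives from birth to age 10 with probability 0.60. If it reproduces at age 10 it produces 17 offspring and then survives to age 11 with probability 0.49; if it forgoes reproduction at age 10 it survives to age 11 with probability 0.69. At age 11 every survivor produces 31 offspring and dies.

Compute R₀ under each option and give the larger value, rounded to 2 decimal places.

breed at age 10: R₀ = 0.60 × (17 + 0.49 × 31) = 0.60 × 32.1900 = 19.3140
delay to age 11: R₀ = 0.60 × (0.69 × 31) = 0.60 × 21.3900 = 12.8340
Higher: breed at age 10 (19.3140).

19.31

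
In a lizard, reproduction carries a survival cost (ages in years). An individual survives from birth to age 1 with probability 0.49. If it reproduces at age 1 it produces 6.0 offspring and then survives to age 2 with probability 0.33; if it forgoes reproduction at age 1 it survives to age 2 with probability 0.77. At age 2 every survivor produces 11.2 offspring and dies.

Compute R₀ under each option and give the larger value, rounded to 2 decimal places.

4.75

breed at age 1: R₀ = 0.49 × (6.0 + 0.33 × 11.2) = 0.49 × 9.6960 = 4.7510
delay to age 2: R₀ = 0.49 × (0.77 × 11.2) = 0.49 × 8.6240 = 4.2258
Higher: breed at age 1 (4.7510).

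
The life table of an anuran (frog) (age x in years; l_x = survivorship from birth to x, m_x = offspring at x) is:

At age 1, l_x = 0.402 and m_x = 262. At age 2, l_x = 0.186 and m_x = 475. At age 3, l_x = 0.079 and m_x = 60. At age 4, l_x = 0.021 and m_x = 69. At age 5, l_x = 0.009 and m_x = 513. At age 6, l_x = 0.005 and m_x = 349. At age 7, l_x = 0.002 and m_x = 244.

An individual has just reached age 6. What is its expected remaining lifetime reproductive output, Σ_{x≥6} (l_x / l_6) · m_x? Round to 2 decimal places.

l_6 = 0.005. Conditional survival from age 6 to x is l_x / l_6.
  x=6: (0.005/0.005) × 349 = 349.0000
  x=7: (0.002/0.005) × 244 = 97.6000
Sum = 349.0000 + 97.6000 = 446.6000

446.60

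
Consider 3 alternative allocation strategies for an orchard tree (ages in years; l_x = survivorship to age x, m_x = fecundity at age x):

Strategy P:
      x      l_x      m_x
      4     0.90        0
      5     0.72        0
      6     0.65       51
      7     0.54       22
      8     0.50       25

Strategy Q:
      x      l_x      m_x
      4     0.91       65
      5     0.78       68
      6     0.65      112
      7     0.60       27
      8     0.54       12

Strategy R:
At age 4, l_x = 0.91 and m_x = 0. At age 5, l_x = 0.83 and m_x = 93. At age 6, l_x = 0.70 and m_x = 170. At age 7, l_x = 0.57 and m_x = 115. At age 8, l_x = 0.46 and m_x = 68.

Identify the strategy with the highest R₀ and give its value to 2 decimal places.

293.02

Strategy P: R₀ = 0.90×0 + 0.72×0 + 0.65×51 + 0.54×22 + 0.50×25 = 57.5300
Strategy Q: R₀ = 0.91×65 + 0.78×68 + 0.65×112 + 0.60×27 + 0.54×12 = 207.6700
Strategy R: R₀ = 0.91×0 + 0.83×93 + 0.70×170 + 0.57×115 + 0.46×68 = 293.0200
Highest R₀: strategy R with 293.0200.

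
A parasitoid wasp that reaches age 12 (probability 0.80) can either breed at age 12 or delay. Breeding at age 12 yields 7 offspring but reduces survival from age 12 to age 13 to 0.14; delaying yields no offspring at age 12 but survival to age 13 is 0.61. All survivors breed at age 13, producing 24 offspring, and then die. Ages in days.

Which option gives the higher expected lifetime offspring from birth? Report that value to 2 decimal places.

11.71

breed at age 12: R₀ = 0.80 × (7 + 0.14 × 24) = 0.80 × 10.3600 = 8.2880
delay to age 13: R₀ = 0.80 × (0.61 × 24) = 0.80 × 14.6400 = 11.7120
Higher: delay to age 13 (11.7120).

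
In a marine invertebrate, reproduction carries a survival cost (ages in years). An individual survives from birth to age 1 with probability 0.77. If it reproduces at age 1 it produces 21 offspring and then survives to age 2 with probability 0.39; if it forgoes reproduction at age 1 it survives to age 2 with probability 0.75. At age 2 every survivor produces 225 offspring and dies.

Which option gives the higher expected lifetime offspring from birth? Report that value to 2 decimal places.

breed at age 1: R₀ = 0.77 × (21 + 0.39 × 225) = 0.77 × 108.7500 = 83.7375
delay to age 2: R₀ = 0.77 × (0.75 × 225) = 0.77 × 168.7500 = 129.9375
Higher: delay to age 2 (129.9375).

129.94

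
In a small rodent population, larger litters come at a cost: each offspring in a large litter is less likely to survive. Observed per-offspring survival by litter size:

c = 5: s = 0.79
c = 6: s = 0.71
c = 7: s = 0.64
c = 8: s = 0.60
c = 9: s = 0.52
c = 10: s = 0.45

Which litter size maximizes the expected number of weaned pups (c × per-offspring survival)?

Expected weaned pups = c × s(c):
  c=5: 5 × 0.79 = 3.950
  c=6: 6 × 0.71 = 4.260
  c=7: 7 × 0.64 = 4.480
  c=8: 8 × 0.60 = 4.800
  c=9: 9 × 0.52 = 4.680
  c=10: 10 × 0.45 = 4.500
Maximum at c = 8 (4.800 weaned pups).

8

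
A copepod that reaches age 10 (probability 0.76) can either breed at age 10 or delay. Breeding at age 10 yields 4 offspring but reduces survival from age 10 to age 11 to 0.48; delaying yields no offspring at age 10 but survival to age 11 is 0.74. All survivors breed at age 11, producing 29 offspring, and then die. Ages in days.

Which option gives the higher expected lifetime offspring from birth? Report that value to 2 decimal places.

breed at age 10: R₀ = 0.76 × (4 + 0.48 × 29) = 0.76 × 17.9200 = 13.6192
delay to age 11: R₀ = 0.76 × (0.74 × 29) = 0.76 × 21.4600 = 16.3096
Higher: delay to age 11 (16.3096).

16.31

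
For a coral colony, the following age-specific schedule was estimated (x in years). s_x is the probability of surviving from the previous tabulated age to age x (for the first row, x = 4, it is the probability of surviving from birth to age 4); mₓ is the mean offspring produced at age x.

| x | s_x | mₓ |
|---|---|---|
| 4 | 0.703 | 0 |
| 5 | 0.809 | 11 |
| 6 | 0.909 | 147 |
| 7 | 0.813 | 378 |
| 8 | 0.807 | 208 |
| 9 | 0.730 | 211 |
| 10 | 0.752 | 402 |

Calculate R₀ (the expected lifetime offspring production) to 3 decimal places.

438.769

Survivorship from birth: l_x = s_4·s_5·…·s_x.
  l_4 = 0.70300
  l_5 = 0.56873
  l_6 = 0.51697
  l_7 = 0.42030
  l_8 = 0.33918
  l_9 = 0.24760
  l_10 = 0.18620
R₀ = Σ l_x mₓ:
  age 4: 0.70300 × 0 = 0.0000
  age 5: 0.56873 × 11 = 6.2560
  age 6: 0.51697 × 147 = 75.9946
  age 7: 0.42030 × 378 = 158.8734
  age 8: 0.33918 × 208 = 70.5494
  age 9: 0.24760 × 211 = 52.2436
  age 10: 0.18620 × 402 = 74.8524
R₀ = 0.0000 + 6.2560 + 75.9946 + 158.8734 + 70.5494 + 52.2436 + 74.8524 = 438.7695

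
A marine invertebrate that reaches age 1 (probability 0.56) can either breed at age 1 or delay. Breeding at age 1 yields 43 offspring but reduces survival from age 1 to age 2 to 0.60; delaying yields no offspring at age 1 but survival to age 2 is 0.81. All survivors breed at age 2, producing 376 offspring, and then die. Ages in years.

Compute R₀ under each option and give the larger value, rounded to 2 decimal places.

170.55

breed at age 1: R₀ = 0.56 × (43 + 0.60 × 376) = 0.56 × 268.6000 = 150.4160
delay to age 2: R₀ = 0.56 × (0.81 × 376) = 0.56 × 304.5600 = 170.5536
Higher: delay to age 2 (170.5536).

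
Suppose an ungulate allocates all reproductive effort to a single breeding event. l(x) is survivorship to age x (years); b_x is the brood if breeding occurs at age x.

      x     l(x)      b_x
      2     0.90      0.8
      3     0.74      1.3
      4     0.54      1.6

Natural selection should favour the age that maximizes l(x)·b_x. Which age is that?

3

Expected offspring if breeding at age x = l(x) × b_x:
  age 2: 0.90 × 0.8 = 0.720
  age 3: 0.74 × 1.3 = 0.962
  age 4: 0.54 × 1.6 = 0.864
Maximum at age 3 (0.962).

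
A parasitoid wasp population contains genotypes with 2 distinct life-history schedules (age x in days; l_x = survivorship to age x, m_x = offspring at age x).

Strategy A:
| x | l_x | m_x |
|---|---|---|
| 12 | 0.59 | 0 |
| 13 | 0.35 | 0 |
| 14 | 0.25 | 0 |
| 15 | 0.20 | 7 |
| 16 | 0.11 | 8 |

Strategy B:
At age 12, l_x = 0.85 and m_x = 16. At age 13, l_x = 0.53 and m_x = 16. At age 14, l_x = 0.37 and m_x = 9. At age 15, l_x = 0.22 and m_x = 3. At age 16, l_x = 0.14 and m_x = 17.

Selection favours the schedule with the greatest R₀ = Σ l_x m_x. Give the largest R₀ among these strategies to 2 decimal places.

Strategy A: R₀ = 0.59×0 + 0.35×0 + 0.25×0 + 0.20×7 + 0.11×8 = 2.2800
Strategy B: R₀ = 0.85×16 + 0.53×16 + 0.37×9 + 0.22×3 + 0.14×17 = 28.4500
Highest R₀: strategy B with 28.4500.

28.45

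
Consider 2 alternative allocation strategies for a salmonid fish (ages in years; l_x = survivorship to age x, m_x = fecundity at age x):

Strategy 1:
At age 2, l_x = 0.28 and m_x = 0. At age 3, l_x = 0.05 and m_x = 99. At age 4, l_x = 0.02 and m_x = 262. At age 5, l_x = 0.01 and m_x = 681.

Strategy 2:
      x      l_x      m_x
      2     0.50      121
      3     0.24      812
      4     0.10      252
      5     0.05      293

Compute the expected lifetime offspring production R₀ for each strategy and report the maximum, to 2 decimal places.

Strategy 1: R₀ = 0.28×0 + 0.05×99 + 0.02×262 + 0.01×681 = 17.0000
Strategy 2: R₀ = 0.50×121 + 0.24×812 + 0.10×252 + 0.05×293 = 295.2300
Highest R₀: strategy 2 with 295.2300.

295.23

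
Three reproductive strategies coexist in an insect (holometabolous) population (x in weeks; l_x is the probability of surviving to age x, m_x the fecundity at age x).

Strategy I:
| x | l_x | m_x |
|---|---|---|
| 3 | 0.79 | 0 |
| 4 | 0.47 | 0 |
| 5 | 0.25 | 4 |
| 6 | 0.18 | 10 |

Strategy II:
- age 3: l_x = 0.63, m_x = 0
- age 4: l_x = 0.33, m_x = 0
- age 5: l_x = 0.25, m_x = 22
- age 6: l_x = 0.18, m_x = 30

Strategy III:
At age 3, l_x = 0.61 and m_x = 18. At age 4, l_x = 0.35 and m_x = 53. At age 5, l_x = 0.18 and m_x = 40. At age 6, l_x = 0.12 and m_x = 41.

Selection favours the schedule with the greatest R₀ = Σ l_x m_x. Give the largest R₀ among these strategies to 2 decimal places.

Strategy I: R₀ = 0.79×0 + 0.47×0 + 0.25×4 + 0.18×10 = 2.8000
Strategy II: R₀ = 0.63×0 + 0.33×0 + 0.25×22 + 0.18×30 = 10.9000
Strategy III: R₀ = 0.61×18 + 0.35×53 + 0.18×40 + 0.12×41 = 41.6500
Highest R₀: strategy III with 41.6500.

41.65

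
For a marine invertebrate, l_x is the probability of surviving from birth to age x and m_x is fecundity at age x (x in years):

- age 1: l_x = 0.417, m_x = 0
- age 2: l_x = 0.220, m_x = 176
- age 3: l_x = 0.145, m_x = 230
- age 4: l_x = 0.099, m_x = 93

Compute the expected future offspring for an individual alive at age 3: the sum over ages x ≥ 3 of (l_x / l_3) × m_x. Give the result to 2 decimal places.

l_3 = 0.145. Conditional survival from age 3 to x is l_x / l_3.
  x=3: (0.145/0.145) × 230 = 230.0000
  x=4: (0.099/0.145) × 93 = 63.4966
Sum = 230.0000 + 63.4966 = 293.4966

293.50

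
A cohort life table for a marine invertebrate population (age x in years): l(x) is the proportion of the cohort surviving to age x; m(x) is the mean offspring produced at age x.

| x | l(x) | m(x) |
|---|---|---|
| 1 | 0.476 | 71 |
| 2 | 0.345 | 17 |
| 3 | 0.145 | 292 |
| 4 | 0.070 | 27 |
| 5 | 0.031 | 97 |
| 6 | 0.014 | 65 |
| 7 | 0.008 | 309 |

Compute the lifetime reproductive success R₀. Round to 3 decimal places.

90.280

R₀ = Σ l(x) m(x):
  age 1: 0.476 × 71 = 33.7960
  age 2: 0.345 × 17 = 5.8650
  age 3: 0.145 × 292 = 42.3400
  age 4: 0.070 × 27 = 1.8900
  age 5: 0.031 × 97 = 3.0070
  age 6: 0.014 × 65 = 0.9100
  age 7: 0.008 × 309 = 2.4720
R₀ = 33.7960 + 5.8650 + 42.3400 + 1.8900 + 3.0070 + 0.9100 + 2.4720 = 90.2800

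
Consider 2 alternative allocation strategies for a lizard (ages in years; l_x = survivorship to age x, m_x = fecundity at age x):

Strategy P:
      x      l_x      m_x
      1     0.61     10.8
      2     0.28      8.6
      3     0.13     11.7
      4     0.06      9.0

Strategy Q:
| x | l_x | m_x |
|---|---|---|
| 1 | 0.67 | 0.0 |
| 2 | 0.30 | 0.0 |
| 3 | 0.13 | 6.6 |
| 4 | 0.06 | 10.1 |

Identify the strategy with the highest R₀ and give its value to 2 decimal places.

Strategy P: R₀ = 0.61×10.8 + 0.28×8.6 + 0.13×11.7 + 0.06×9.0 = 11.0570
Strategy Q: R₀ = 0.67×0.0 + 0.30×0.0 + 0.13×6.6 + 0.06×10.1 = 1.4640
Highest R₀: strategy P with 11.0570.

11.06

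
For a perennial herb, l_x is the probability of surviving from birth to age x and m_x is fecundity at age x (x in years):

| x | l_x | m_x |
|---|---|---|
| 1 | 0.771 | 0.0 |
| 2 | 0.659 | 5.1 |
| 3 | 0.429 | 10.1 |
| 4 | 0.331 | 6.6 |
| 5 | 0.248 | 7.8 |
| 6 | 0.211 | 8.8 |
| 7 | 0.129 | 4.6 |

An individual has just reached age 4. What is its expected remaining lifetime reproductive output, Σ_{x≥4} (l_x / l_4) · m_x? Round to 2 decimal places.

19.85

l_4 = 0.331. Conditional survival from age 4 to x is l_x / l_4.
  x=4: (0.331/0.331) × 6.6 = 6.6000
  x=5: (0.248/0.331) × 7.8 = 5.8441
  x=6: (0.211/0.331) × 8.8 = 5.6097
  x=7: (0.129/0.331) × 4.6 = 1.7927
Sum = 6.6000 + 5.8441 + 5.6097 + 1.7927 = 19.8465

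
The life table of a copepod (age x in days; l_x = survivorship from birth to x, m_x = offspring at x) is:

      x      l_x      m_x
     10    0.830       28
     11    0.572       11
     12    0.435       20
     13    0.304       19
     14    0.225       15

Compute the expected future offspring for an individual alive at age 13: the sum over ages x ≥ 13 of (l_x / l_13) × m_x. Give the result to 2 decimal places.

l_13 = 0.304. Conditional survival from age 13 to x is l_x / l_13.
  x=13: (0.304/0.304) × 19 = 19.0000
  x=14: (0.225/0.304) × 15 = 11.1020
Sum = 19.0000 + 11.1020 = 30.1020

30.10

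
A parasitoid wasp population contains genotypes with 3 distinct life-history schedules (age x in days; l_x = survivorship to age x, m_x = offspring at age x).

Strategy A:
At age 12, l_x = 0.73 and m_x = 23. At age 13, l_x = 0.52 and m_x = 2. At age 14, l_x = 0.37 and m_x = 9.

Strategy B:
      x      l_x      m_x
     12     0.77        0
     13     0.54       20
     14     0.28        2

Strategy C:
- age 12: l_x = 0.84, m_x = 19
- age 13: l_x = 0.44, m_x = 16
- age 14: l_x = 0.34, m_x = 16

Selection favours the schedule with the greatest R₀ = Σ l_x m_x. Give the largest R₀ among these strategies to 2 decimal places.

Strategy A: R₀ = 0.73×23 + 0.52×2 + 0.37×9 = 21.1600
Strategy B: R₀ = 0.77×0 + 0.54×20 + 0.28×2 = 11.3600
Strategy C: R₀ = 0.84×19 + 0.44×16 + 0.34×16 = 28.4400
Highest R₀: strategy C with 28.4400.

28.44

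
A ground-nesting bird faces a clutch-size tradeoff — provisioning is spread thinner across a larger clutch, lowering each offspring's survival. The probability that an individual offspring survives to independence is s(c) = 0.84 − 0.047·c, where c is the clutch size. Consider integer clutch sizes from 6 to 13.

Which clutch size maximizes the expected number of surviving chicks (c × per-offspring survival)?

Expected surviving chicks = c × s(c):
  c=6: 6 × 0.558 = 3.348
  c=7: 7 × 0.511 = 3.577
  c=8: 8 × 0.464 = 3.712
  c=9: 9 × 0.417 = 3.753
  c=10: 10 × 0.370 = 3.700
  c=11: 11 × 0.323 = 3.553
  c=12: 12 × 0.276 = 3.312
  c=13: 13 × 0.229 = 2.977
Maximum at c = 9 (3.753 surviving chicks).

9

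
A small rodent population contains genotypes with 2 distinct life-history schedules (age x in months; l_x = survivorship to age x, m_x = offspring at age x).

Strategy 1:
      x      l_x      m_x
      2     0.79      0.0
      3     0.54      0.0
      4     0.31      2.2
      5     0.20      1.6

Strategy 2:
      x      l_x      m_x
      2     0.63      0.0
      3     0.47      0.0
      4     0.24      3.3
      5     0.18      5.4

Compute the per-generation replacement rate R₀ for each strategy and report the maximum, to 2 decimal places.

1.76

Strategy 1: R₀ = 0.79×0.0 + 0.54×0.0 + 0.31×2.2 + 0.20×1.6 = 1.0020
Strategy 2: R₀ = 0.63×0.0 + 0.47×0.0 + 0.24×3.3 + 0.18×5.4 = 1.7640
Highest R₀: strategy 2 with 1.7640.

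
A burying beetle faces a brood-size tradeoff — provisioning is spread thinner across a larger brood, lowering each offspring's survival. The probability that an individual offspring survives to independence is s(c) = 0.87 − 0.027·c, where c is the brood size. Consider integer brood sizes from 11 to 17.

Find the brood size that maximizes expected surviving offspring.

16

Expected surviving offspring = c × s(c):
  c=11: 11 × 0.573 = 6.303
  c=12: 12 × 0.546 = 6.552
  c=13: 13 × 0.519 = 6.747
  c=14: 14 × 0.492 = 6.888
  c=15: 15 × 0.465 = 6.975
  c=16: 16 × 0.438 = 7.008
  c=17: 17 × 0.411 = 6.987
Maximum at c = 16 (7.008 surviving offspring).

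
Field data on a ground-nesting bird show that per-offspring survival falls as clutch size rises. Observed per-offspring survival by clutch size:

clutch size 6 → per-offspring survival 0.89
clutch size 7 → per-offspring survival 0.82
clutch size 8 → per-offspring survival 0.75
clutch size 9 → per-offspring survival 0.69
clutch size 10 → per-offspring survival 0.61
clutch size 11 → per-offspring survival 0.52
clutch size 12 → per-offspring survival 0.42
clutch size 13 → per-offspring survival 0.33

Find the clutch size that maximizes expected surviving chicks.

Expected surviving chicks = c × s(c):
  c=6: 6 × 0.89 = 5.340
  c=7: 7 × 0.82 = 5.740
  c=8: 8 × 0.75 = 6.000
  c=9: 9 × 0.69 = 6.210
  c=10: 10 × 0.61 = 6.100
  c=11: 11 × 0.52 = 5.720
  c=12: 12 × 0.42 = 5.040
  c=13: 13 × 0.33 = 4.290
Maximum at c = 9 (6.210 surviving chicks).

9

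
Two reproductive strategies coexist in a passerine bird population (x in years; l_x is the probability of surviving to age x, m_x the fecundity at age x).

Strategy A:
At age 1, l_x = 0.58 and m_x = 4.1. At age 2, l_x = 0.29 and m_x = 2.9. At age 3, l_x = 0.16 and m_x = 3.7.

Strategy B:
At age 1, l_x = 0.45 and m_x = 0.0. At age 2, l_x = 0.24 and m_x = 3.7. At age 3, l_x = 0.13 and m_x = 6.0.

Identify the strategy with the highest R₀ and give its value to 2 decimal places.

Strategy A: R₀ = 0.58×4.1 + 0.29×2.9 + 0.16×3.7 = 3.8110
Strategy B: R₀ = 0.45×0.0 + 0.24×3.7 + 0.13×6.0 = 1.6680
Highest R₀: strategy A with 3.8110.

3.81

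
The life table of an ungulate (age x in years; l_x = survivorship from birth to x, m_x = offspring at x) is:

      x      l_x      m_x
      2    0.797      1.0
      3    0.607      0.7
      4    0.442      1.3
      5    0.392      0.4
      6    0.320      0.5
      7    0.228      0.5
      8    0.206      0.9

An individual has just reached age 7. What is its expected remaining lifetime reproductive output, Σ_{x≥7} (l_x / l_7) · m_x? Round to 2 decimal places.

1.31

l_7 = 0.228. Conditional survival from age 7 to x is l_x / l_7.
  x=7: (0.228/0.228) × 0.5 = 0.5000
  x=8: (0.206/0.228) × 0.9 = 0.8132
Sum = 0.5000 + 0.8132 = 1.3132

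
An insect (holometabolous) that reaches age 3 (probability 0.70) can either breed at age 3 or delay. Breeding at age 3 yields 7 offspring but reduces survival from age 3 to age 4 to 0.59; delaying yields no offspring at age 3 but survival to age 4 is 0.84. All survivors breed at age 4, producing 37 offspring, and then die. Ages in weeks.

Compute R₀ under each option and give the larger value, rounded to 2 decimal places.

21.76

breed at age 3: R₀ = 0.70 × (7 + 0.59 × 37) = 0.70 × 28.8300 = 20.1810
delay to age 4: R₀ = 0.70 × (0.84 × 37) = 0.70 × 31.0800 = 21.7560
Higher: delay to age 4 (21.7560).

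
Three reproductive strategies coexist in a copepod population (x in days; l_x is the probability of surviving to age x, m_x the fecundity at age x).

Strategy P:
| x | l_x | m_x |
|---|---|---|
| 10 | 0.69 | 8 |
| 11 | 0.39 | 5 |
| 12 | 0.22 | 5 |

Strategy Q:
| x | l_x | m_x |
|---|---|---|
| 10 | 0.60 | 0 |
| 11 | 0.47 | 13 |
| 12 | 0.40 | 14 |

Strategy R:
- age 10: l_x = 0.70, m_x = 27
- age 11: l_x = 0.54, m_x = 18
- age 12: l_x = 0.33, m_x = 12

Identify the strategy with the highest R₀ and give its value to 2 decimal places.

Strategy P: R₀ = 0.69×8 + 0.39×5 + 0.22×5 = 8.5700
Strategy Q: R₀ = 0.60×0 + 0.47×13 + 0.40×14 = 11.7100
Strategy R: R₀ = 0.70×27 + 0.54×18 + 0.33×12 = 32.5800
Highest R₀: strategy R with 32.5800.

32.58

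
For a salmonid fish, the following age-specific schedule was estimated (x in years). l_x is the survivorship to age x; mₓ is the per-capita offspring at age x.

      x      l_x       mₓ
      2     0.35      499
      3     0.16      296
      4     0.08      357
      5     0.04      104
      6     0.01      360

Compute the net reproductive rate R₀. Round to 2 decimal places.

R₀ = Σ l_x mₓ:
  age 2: 0.35 × 499 = 174.6500
  age 3: 0.16 × 296 = 47.3600
  age 4: 0.08 × 357 = 28.5600
  age 5: 0.04 × 104 = 4.1600
  age 6: 0.01 × 360 = 3.6000
R₀ = 174.6500 + 47.3600 + 28.5600 + 4.1600 + 3.6000 = 258.3300

258.33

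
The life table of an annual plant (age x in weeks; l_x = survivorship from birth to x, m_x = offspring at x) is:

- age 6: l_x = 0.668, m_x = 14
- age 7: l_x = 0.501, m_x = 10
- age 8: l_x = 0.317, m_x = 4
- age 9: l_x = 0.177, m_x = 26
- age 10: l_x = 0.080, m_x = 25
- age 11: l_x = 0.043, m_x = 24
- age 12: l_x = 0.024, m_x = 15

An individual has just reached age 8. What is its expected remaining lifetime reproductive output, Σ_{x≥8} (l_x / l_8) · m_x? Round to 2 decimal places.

l_8 = 0.317. Conditional survival from age 8 to x is l_x / l_8.
  x=8: (0.317/0.317) × 4 = 4.0000
  x=9: (0.177/0.317) × 26 = 14.5174
  x=10: (0.080/0.317) × 25 = 6.3091
  x=11: (0.043/0.317) × 24 = 3.2555
  x=12: (0.024/0.317) × 15 = 1.1356
Sum = 4.0000 + 14.5174 + 6.3091 + 3.2555 + 1.1356 = 29.2177

29.22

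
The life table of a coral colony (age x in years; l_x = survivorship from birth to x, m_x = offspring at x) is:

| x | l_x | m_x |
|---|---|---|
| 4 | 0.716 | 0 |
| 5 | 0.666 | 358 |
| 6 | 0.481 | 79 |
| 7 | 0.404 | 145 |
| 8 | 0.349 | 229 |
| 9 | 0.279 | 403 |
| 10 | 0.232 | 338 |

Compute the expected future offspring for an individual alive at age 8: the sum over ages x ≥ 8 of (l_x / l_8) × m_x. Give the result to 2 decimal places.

775.86

l_8 = 0.349. Conditional survival from age 8 to x is l_x / l_8.
  x=8: (0.349/0.349) × 229 = 229.0000
  x=9: (0.279/0.349) × 403 = 322.1691
  x=10: (0.232/0.349) × 338 = 224.6877
Sum = 229.0000 + 322.1691 + 224.6877 = 775.8567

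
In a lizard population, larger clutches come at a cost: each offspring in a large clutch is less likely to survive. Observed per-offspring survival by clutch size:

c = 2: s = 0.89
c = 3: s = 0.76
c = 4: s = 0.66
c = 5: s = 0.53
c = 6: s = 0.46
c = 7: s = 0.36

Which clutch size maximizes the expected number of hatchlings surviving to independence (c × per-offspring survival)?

Expected hatchlings surviving to independence = c × s(c):
  c=2: 2 × 0.89 = 1.780
  c=3: 3 × 0.76 = 2.280
  c=4: 4 × 0.66 = 2.640
  c=5: 5 × 0.53 = 2.650
  c=6: 6 × 0.46 = 2.760
  c=7: 7 × 0.36 = 2.520
Maximum at c = 6 (2.760 hatchlings surviving to independence).

6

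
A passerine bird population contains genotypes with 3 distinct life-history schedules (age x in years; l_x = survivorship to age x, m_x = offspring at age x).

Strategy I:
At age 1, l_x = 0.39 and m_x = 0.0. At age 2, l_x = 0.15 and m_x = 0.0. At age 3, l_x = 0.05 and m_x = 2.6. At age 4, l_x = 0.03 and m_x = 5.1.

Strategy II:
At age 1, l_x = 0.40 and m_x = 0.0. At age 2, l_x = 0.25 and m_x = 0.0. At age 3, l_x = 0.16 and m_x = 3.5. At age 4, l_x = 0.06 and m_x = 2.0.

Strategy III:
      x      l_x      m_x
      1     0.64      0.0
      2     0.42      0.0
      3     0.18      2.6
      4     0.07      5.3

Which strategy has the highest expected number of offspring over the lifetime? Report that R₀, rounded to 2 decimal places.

0.84

Strategy I: R₀ = 0.39×0.0 + 0.15×0.0 + 0.05×2.6 + 0.03×5.1 = 0.2830
Strategy II: R₀ = 0.40×0.0 + 0.25×0.0 + 0.16×3.5 + 0.06×2.0 = 0.6800
Strategy III: R₀ = 0.64×0.0 + 0.42×0.0 + 0.18×2.6 + 0.07×5.3 = 0.8390
Highest R₀: strategy III with 0.8390.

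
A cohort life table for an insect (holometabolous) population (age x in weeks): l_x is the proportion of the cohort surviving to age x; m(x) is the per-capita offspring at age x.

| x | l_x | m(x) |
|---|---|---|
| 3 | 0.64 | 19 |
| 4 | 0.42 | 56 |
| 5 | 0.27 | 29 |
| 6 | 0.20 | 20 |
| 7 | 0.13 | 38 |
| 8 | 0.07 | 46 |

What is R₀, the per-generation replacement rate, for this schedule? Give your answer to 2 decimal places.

55.67

R₀ = Σ l_x m(x):
  age 3: 0.64 × 19 = 12.1600
  age 4: 0.42 × 56 = 23.5200
  age 5: 0.27 × 29 = 7.8300
  age 6: 0.20 × 20 = 4.0000
  age 7: 0.13 × 38 = 4.9400
  age 8: 0.07 × 46 = 3.2200
R₀ = 12.1600 + 23.5200 + 7.8300 + 4.0000 + 4.9400 + 3.2200 = 55.6700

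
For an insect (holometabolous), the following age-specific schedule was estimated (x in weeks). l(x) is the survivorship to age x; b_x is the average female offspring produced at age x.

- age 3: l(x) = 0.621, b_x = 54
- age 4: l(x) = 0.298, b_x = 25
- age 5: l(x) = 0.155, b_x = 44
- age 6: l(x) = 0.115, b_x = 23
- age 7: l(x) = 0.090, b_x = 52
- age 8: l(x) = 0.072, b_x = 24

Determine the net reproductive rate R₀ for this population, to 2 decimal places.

R₀ = Σ l(x) b_x:
  age 3: 0.621 × 54 = 33.5340
  age 4: 0.298 × 25 = 7.4500
  age 5: 0.155 × 44 = 6.8200
  age 6: 0.115 × 23 = 2.6450
  age 7: 0.090 × 52 = 4.6800
  age 8: 0.072 × 24 = 1.7280
R₀ = 33.5340 + 7.4500 + 6.8200 + 2.6450 + 4.6800 + 1.7280 = 56.8570

56.86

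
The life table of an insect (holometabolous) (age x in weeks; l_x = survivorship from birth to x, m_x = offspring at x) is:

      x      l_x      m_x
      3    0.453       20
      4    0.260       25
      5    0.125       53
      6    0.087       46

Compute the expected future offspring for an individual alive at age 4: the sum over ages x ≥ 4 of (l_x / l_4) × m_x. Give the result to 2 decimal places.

65.87

l_4 = 0.260. Conditional survival from age 4 to x is l_x / l_4.
  x=4: (0.260/0.260) × 25 = 25.0000
  x=5: (0.125/0.260) × 53 = 25.4808
  x=6: (0.087/0.260) × 46 = 15.3923
Sum = 25.0000 + 25.4808 + 15.3923 = 65.8731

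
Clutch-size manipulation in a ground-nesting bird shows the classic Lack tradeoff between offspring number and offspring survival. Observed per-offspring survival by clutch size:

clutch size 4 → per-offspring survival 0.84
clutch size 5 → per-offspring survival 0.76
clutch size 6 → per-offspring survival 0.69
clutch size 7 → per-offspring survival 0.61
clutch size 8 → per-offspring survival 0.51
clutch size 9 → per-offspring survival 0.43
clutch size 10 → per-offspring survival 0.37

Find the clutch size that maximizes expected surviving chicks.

Expected surviving chicks = c × s(c):
  c=4: 4 × 0.84 = 3.360
  c=5: 5 × 0.76 = 3.800
  c=6: 6 × 0.69 = 4.140
  c=7: 7 × 0.61 = 4.270
  c=8: 8 × 0.51 = 4.080
  c=9: 9 × 0.43 = 3.870
  c=10: 10 × 0.37 = 3.700
Maximum at c = 7 (4.270 surviving chicks).

7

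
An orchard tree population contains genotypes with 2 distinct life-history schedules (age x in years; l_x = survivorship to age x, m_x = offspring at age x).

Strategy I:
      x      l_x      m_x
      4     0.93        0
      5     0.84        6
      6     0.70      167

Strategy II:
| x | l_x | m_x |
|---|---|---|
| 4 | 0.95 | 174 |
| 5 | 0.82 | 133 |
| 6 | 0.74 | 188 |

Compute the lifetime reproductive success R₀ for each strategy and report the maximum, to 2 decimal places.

413.48

Strategy I: R₀ = 0.93×0 + 0.84×6 + 0.70×167 = 121.9400
Strategy II: R₀ = 0.95×174 + 0.82×133 + 0.74×188 = 413.4800
Highest R₀: strategy II with 413.4800.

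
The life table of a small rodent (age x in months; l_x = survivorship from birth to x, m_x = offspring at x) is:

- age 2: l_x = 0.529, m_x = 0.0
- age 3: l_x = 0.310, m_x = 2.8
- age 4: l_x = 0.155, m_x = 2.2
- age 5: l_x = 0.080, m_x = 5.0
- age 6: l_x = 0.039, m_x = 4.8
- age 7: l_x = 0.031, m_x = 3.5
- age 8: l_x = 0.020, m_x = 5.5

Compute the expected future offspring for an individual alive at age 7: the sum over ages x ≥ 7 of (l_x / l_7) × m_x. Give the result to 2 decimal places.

7.05

l_7 = 0.031. Conditional survival from age 7 to x is l_x / l_7.
  x=7: (0.031/0.031) × 3.5 = 3.5000
  x=8: (0.020/0.031) × 5.5 = 3.5484
Sum = 3.5000 + 3.5484 = 7.0484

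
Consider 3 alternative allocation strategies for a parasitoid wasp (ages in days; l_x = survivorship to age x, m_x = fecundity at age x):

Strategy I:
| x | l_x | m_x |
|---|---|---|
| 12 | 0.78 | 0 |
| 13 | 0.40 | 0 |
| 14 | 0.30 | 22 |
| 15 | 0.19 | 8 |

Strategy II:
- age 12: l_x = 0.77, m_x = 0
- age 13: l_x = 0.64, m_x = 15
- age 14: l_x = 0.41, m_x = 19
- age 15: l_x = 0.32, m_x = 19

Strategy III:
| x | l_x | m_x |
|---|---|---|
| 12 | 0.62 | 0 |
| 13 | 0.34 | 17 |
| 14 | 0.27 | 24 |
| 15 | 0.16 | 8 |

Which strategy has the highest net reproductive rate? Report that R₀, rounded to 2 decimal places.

23.47

Strategy I: R₀ = 0.78×0 + 0.40×0 + 0.30×22 + 0.19×8 = 8.1200
Strategy II: R₀ = 0.77×0 + 0.64×15 + 0.41×19 + 0.32×19 = 23.4700
Strategy III: R₀ = 0.62×0 + 0.34×17 + 0.27×24 + 0.16×8 = 13.5400
Highest R₀: strategy II with 23.4700.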